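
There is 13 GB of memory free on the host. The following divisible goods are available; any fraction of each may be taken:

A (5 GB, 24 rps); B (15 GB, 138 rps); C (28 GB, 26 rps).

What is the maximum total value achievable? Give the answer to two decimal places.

119.60

Take in order of value per unit:
- B (138/15 per unit): 13 of 15 → value 13×138/15 = 119.6000, running total 119.60
Total 119.60.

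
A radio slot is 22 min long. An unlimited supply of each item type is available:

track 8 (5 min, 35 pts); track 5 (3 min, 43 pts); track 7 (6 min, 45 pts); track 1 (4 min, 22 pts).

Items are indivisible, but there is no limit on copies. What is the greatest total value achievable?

Best value-per-unit is track 5 at 43/3, and filling with it alone uses duration 7×3=21. No mix of the others beats 7×43 = 301.

301 pts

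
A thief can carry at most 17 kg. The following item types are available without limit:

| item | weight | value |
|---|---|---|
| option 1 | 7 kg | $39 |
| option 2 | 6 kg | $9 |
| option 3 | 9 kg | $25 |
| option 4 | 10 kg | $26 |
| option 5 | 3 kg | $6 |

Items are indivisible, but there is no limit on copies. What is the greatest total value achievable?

$84

Best value-per-unit is option 1 at 39/7; filling with it alone gives 2×39 = 78.
Optimal mix: 2×option 1 + 1×option 5 → weight 17, value 84.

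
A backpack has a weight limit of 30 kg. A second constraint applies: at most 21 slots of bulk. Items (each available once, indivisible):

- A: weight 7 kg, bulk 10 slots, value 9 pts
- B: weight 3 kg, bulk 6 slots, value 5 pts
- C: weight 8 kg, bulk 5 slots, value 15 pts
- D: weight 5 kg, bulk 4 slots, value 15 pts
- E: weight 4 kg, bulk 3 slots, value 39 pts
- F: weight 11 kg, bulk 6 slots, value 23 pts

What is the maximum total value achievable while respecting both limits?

92 pts

Feasible sets respecting both limits:
- C+D+E+F: weight 28, bulk 18, value 92
- B+C+E+F: weight 26, bulk 20, value 82
- B+D+E+F: weight 23, bulk 19, value 82
Best: 92 pts.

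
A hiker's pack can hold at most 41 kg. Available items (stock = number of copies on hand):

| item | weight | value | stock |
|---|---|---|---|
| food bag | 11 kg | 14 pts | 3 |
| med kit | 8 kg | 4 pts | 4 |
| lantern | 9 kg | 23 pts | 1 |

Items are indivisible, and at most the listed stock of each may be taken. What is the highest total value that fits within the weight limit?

Top feasible selections:
- 2×food bag + 1×med kit + 1×lantern: weight 39, value 55
- 2×food bag + 1×lantern: weight 31, value 51
Best: 55 pts.

55 pts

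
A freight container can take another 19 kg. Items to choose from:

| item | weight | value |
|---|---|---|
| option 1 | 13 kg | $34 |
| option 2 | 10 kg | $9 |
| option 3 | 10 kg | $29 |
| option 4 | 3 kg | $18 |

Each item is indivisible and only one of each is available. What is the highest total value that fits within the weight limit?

$52

Check high-value combinations within 19 kg:
- option 1+option 4: weight 13+3=16, value 34+18=52
- option 3+option 4: weight 10+3=13, value 29+18=47
- option 1: weight 13, value 34
- option 3: weight 10, value 29
Best: $52.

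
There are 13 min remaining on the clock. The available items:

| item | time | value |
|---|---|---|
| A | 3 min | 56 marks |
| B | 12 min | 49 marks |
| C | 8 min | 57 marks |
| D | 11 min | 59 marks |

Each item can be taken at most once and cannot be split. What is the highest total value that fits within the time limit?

Check high-value combinations within 13 min:
- A+C: time 3+8=11, value 56+57=113
- D: time 11, value 59
- C: time 8, value 57
- A: time 3, value 56
Best: 113 marks.

113 marks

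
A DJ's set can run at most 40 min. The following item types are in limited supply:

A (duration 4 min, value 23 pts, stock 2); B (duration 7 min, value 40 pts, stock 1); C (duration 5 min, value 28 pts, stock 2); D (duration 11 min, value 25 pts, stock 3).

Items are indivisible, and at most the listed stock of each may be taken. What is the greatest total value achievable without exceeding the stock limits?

Best selections within duration 40 and stock limits:
- 2×A + 1×B + 2×C + 1×D: duration 36, value 167
- 2×A + 2×C + 2×D: duration 40, value 152
- 1×B + 2×C + 2×D: duration 39, value 146
- 1×A + 1×B + 2×C + 1×D: duration 32, value 144
Best: 167 pts.

167 pts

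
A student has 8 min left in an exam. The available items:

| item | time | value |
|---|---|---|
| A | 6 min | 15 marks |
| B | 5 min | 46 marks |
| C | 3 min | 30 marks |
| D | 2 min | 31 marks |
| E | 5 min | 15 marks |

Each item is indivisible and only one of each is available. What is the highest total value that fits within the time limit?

Check high-value combinations within 8 min:
- B+D: time 5+2=7, value 46+31=77
- B+C: time 5+3=8, value 46+30=76
- C+D: time 3+2=5, value 30+31=61
Best: 77 marks.

77 marks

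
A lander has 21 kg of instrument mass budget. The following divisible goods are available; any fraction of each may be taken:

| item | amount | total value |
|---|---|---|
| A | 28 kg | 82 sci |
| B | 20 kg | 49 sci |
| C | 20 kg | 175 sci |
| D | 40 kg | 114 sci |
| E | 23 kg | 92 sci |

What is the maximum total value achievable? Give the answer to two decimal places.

179.00

Take in order of value per unit:
- C (175/20 per unit): all 20 → value 175, running total 175.00
- E (92/23 per unit): 1 of 23 → value 1×92/23 = 4.0000, running total 179.00
Total 179.00.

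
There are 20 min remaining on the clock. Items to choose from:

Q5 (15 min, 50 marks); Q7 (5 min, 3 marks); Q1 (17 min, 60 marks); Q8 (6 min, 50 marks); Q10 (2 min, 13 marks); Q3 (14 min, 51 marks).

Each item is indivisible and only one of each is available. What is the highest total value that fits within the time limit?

101 marks

Check high-value combinations within 20 min:
- Q8+Q3: time 6+14=20, value 50+51=101
- Q1+Q10: time 17+2=19, value 60+13=73
- Q7+Q8+Q10: time 5+6+2=13, value 3+50+13=66
- Q10+Q3: time 2+14=16, value 13+51=64
Best: 101 marks.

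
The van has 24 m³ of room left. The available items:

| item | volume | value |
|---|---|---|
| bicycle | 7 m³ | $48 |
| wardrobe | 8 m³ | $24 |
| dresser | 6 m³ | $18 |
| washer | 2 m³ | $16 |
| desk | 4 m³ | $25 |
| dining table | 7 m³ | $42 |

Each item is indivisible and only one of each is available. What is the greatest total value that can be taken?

$133

Check high-value combinations within 24 m³:
- bicycle+dresser+desk+dining table: volume 7+6+4+7=24, value 48+18+25+42=133
- bicycle+washer+desk+dining table: volume 7+2+4+7=20, value 48+16+25+42=131
- bicycle+wardrobe+washer+dining table: volume 7+8+2+7=24, value 48+24+16+42=130
Best: $133.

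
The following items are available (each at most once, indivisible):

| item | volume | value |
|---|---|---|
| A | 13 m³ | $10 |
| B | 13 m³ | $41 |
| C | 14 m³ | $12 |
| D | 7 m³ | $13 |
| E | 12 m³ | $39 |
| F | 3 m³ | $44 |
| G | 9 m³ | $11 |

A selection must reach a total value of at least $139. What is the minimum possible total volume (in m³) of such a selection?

Subsets with value ≥ 139, sorted by total volume:
- B+D+E+F+G: volume 44, value 148
- A+B+D+E+F: volume 48, value 147
- B+C+D+E+F: volume 49, value 149
Minimum volume: 44 m³.

44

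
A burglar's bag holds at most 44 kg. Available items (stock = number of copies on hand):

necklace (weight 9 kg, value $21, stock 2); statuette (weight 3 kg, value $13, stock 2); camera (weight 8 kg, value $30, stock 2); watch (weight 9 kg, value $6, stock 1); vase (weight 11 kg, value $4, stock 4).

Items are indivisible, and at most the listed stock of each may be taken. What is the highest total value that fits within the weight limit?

Top feasible selections:
- 2×necklace + 2×statuette + 2×camera: weight 40, value 128
- 2×necklace + 1×statuette + 2×camera: weight 37, value 115
- 1×necklace + 2×statuette + 2×camera + 1×watch: weight 40, value 113
- 1×necklace + 2×statuette + 2×camera + 1×vase: weight 42, value 111
Best: $128.

$128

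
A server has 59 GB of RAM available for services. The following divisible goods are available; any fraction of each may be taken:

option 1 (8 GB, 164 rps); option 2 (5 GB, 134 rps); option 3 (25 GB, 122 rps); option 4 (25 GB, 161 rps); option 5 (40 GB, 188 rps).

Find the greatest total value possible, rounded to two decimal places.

Take in order of value per unit:
- option 2 (134/5 per unit): all 5 → value 134, running total 134.00
- option 1 (164/8 per unit): all 8 → value 164, running total 298.00
- option 4 (161/25 per unit): all 25 → value 161, running total 459.00
- option 3 (122/25 per unit): 21 of 25 → value 21×122/25 = 102.4800, running total 561.48
Total 561.48.

561.48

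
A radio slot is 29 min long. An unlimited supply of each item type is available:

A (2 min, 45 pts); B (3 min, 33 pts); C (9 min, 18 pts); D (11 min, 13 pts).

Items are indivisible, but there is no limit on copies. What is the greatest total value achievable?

630 pts

Best value-per-unit is A at 45/2, and filling with it alone uses duration 14×2=28. No mix of the others beats 14×45 = 630.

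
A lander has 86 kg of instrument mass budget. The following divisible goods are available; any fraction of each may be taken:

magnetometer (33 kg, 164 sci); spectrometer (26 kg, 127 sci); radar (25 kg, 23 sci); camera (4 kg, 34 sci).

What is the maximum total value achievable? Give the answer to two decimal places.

Take in order of value per unit:
- camera (34/4 per unit): all 4 → value 34, running total 34.00
- magnetometer (164/33 per unit): all 33 → value 164, running total 198.00
- spectrometer (127/26 per unit): all 26 → value 127, running total 325.00
- radar (23/25 per unit): 23 of 25 → value 23×23/25 = 21.1600, running total 346.16
Total 346.16.

346.16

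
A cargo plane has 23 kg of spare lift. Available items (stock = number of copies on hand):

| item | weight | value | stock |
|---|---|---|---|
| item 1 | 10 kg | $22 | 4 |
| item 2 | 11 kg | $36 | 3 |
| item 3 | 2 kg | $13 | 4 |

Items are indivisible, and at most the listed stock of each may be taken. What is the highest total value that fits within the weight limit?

Top feasible selections:
- 1×item 2 + 4×item 3: weight 19, value 88
- 1×item 2 + 3×item 3: weight 17, value 75
Best: $88.

$88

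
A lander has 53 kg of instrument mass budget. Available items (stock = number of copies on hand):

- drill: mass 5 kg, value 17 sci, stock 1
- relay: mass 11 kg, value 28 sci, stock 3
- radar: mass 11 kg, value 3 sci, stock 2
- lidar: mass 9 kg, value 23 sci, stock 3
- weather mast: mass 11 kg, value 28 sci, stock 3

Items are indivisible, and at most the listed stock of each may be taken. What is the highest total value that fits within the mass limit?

Top feasible selections:
- 1×relay + 1×lidar + 3×weather mast: mass 53, value 135
- 2×relay + 1×lidar + 2×weather mast: mass 53, value 135
- 3×relay + 1×lidar + 1×weather mast: mass 53, value 135
- 2×lidar + 3×weather mast: mass 51, value 130
Best: 135 sci.

135 sci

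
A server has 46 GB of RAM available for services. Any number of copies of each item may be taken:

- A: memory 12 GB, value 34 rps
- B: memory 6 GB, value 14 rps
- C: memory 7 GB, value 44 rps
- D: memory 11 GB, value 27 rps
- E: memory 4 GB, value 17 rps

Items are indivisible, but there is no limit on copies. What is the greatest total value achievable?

Best value-per-unit is C at 44/7; filling with it alone gives 6×44 = 264.
Optimal mix: 6×C + 1×E → memory 46, value 281.

281 rps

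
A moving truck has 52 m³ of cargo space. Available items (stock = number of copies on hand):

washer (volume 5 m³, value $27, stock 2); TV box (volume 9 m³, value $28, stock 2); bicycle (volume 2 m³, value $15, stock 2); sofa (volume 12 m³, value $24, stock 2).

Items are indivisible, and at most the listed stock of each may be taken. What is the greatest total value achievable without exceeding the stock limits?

$164

Top feasible selections:
- 2×washer + 2×TV box + 2×bicycle + 1×sofa: volume 44, value 164
- 1×washer + 2×TV box + 2×bicycle + 2×sofa: volume 51, value 161
- 2×washer + 1×TV box + 2×bicycle + 2×sofa: volume 47, value 160
Best: $164.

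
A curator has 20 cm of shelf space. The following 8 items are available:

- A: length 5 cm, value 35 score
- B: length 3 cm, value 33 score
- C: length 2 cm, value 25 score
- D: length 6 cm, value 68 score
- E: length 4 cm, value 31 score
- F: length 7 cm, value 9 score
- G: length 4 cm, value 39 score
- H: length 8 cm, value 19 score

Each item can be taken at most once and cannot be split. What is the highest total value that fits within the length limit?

This is a 0/1 knapsack; check combinations near the capacity.
- A+B+C+D+G: length 5+3+2+6+4=20, value 35+33+25+68+39=200
- B+C+D+E+G: length 3+2+6+4+4=19, value 33+25+68+31+39=196
- A+B+C+D+E: length 5+3+2+6+4=20, value 35+33+25+68+31=192
- A+B+D+G: length 5+3+6+4=18, value 35+33+68+39=175
- A+D+E+G: length 5+6+4+4=19, value 35+68+31+39=173
Best: 200 score.

200 score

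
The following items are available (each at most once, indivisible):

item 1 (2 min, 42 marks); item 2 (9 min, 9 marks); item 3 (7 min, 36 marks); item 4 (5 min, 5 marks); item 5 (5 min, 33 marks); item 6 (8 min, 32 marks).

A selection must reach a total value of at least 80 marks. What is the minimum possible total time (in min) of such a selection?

12

Subsets with value ≥ 80, sorted by total time:
- item 1+item 4+item 5: time 12, value 80
- item 1+item 3+item 5: time 14, value 111
Minimum time: 12 min.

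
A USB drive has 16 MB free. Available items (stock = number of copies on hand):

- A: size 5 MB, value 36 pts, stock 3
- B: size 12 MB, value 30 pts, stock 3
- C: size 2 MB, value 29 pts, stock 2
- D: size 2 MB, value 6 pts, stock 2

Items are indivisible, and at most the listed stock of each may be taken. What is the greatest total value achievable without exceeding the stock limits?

136 pts

Best selections within size 16 and stock limits:
- 2×A + 2×C + 1×D: size 16, value 136
- 2×A + 2×C: size 14, value 130
- 2×A + 1×C + 2×D: size 16, value 113
- 3×A: size 15, value 108
Best: 136 pts.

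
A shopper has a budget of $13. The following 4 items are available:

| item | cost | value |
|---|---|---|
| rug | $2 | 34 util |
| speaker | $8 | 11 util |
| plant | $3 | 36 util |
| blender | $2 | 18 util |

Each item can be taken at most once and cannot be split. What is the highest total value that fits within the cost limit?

88 util

Check high-value combinations within $13:
- rug+plant+blender: cost 2+3+2=7, value 34+36+18=88
- rug+speaker+plant: cost 2+8+3=13, value 34+11+36=81
- rug+plant: cost 2+3=5, value 34+36=70
Best: 88 util.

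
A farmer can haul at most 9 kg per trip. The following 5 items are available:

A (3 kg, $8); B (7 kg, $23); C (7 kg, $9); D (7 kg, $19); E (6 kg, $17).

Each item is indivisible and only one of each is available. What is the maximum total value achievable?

$25

Check high-value combinations within 9 kg:
- A+E: weight 3+6=9, value 8+17=25
- B: weight 7, value 23
- D: weight 7, value 19
- E: weight 6, value 17
- C: weight 7, value 9
Best: $25.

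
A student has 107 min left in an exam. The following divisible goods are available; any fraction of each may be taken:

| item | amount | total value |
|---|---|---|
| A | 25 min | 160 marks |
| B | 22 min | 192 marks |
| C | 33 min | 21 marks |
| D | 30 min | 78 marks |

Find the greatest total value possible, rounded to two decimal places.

Take in order of value per unit:
- B (192/22 per unit): all 22 → value 192, running total 192.00
- A (160/25 per unit): all 25 → value 160, running total 352.00
- D (78/30 per unit): all 30 → value 78, running total 430.00
- C (21/33 per unit): 30 of 33 → value 30×21/33 = 19.0909, running total 449.09
Total 449.09.

449.09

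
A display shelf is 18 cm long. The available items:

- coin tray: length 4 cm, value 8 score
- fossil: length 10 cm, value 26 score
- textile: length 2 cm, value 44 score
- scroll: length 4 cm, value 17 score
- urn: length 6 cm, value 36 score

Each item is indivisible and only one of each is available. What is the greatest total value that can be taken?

This is a 0/1 knapsack; check combinations near the capacity.
- fossil+textile+urn: length 10+2+6=18, value 26+44+36=106
- coin tray+textile+scroll+urn: length 4+2+4+6=16, value 8+44+17+36=105
- textile+scroll+urn: length 2+4+6=12, value 44+17+36=97
- coin tray+textile+urn: length 4+2+6=12, value 8+44+36=88
- fossil+textile+scroll: length 10+2+4=16, value 26+44+17=87
Best: 106 score.

106 score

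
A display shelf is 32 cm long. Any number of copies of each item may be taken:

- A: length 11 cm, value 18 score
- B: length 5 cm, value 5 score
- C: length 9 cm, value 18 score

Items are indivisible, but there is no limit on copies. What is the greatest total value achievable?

59 score

Best value-per-unit is C at 18/9; filling with it alone gives 3×18 = 54.
Optimal mix: 1×B + 3×C → length 32, value 59.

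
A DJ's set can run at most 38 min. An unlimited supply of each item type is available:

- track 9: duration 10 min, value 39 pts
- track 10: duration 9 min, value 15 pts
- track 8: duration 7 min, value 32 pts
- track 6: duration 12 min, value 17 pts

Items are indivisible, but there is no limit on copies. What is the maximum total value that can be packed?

Best value-per-unit is track 8 at 32/7; filling with it alone gives 5×32 = 160.
Optimal mix: 1×track 9 + 4×track 8 → duration 38, value 167.

167 pts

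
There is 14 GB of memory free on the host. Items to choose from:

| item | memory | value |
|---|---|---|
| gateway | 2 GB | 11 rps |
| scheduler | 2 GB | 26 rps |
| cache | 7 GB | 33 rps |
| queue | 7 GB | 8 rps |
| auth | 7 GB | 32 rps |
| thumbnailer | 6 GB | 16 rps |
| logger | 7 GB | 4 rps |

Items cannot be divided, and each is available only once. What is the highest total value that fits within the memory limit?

70 rps

Check high-value combinations within 14 GB:
- gateway+scheduler+cache: memory 2+2+7=11, value 11+26+33=70
- gateway+scheduler+auth: memory 2+2+7=11, value 11+26+32=69
- cache+auth: memory 7+7=14, value 33+32=65
- scheduler+cache: memory 2+7=9, value 26+33=59
Best: 70 rps.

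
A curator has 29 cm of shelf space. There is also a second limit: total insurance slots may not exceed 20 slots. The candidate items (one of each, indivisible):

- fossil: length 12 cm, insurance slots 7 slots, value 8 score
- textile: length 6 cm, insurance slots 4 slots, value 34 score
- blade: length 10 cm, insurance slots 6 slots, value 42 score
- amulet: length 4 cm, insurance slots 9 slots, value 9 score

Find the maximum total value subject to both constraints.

Feasible sets respecting both limits:
- textile+blade+amulet: length 20, insurance slots 19, value 85
- fossil+textile+blade: length 28, insurance slots 17, value 84
- textile+blade: length 16, insurance slots 10, value 76
- fossil+textile+amulet: length 22, insurance slots 20, value 51
Best: 85 score.

85 score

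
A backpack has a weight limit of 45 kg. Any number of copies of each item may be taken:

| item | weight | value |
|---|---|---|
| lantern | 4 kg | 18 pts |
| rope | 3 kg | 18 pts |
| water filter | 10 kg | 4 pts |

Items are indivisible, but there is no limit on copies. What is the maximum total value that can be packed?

270 pts

Best value-per-unit is rope at 18/3, and filling with it alone uses weight 15×3=45. No mix of the others beats 15×18 = 270.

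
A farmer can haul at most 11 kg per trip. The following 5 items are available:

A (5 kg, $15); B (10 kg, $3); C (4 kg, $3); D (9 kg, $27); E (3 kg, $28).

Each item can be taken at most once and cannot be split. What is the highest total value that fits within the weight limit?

$43

This is a 0/1 knapsack; check combinations near the capacity.
- A+E: weight 5+3=8, value 15+28=43
- C+E: weight 4+3=7, value 3+28=31
- E: weight 3, value 28
- D: weight 9, value 27
- A+C: weight 5+4=9, value 15+3=18
Best: $43.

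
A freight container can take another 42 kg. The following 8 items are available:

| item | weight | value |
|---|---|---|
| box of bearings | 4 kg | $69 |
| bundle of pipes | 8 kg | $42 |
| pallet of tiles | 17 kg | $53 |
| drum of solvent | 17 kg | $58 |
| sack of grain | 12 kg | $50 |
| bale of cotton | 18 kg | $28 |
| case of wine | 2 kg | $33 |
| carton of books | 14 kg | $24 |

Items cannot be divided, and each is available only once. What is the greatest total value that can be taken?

$219

Check high-value combinations within 42 kg:
- box of bearings+bundle of pipes+drum of solvent+sack of grain: weight 4+8+17+12=41, value 69+42+58+50=219
- box of bearings+bundle of pipes+sack of grain+case of wine+carton of books: weight 4+8+12+2+14=40, value 69+42+50+33+24=218
- box of bearings+bundle of pipes+pallet of tiles+sack of grain: weight 4+8+17+12=41, value 69+42+53+50=214
- box of bearings+pallet of tiles+drum of solvent+case of wine: weight 4+17+17+2=40, value 69+53+58+33=213
Best: $219.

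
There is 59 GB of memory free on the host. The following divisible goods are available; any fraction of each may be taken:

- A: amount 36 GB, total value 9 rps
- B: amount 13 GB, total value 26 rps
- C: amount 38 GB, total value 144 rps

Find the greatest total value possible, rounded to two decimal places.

172.00

Take in order of value per unit:
- C (144/38 per unit): all 38 → value 144, running total 144.00
- B (26/13 per unit): all 13 → value 26, running total 170.00
- A (9/36 per unit): 8 of 36 → value 8×9/36 = 2.0000, running total 172.00
Total 172.00.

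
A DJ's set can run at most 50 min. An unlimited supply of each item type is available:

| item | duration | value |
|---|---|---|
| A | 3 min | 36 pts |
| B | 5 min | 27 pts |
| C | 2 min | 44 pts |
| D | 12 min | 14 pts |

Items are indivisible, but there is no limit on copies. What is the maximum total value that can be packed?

1100 pts

Best value-per-unit is C at 44/2, and filling with it alone uses duration 25×2=50. No mix of the others beats 25×44 = 1100.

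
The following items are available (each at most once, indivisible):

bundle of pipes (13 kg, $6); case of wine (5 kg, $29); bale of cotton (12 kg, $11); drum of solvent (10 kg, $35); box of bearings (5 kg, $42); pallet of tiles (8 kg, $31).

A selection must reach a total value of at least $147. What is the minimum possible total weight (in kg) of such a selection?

Subsets with value ≥ 147, sorted by total weight:
- case of wine+bale of cotton+drum of solvent+box of bearings+pallet of tiles: weight 40, value 148
- bundle of pipes+case of wine+bale of cotton+drum of solvent+box of bearings+pallet of tiles: weight 53, value 154
Minimum weight: 40 kg.

40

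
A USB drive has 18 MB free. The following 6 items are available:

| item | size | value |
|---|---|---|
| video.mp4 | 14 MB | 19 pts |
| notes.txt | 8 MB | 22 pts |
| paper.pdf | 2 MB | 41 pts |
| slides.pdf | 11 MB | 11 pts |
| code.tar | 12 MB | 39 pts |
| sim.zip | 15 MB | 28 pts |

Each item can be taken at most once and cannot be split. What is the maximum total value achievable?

Check high-value combinations within 18 MB:
- paper.pdf+code.tar: size 2+12=14, value 41+39=80
- paper.pdf+sim.zip: size 2+15=17, value 41+28=69
- notes.txt+paper.pdf: size 8+2=10, value 22+41=63
Best: 80 pts.

80 pts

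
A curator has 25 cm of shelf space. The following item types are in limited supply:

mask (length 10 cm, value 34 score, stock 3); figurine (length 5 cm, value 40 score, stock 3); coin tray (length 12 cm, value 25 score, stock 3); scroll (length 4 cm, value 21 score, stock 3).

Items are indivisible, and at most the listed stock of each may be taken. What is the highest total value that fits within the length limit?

Top feasible selections:
- 3×figurine + 2×scroll: length 23, value 162
- 1×mask + 3×figurine: length 25, value 154
- 2×figurine + 3×scroll: length 22, value 143
Best: 162 score.

162 score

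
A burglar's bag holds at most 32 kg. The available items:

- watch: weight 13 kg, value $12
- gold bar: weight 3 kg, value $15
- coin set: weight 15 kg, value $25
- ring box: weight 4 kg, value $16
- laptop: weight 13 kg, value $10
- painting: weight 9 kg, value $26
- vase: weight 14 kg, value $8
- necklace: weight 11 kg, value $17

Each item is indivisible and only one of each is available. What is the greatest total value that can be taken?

Check high-value combinations within 32 kg:
- gold bar+coin set+ring box+painting: weight 3+15+4+9=31, value 15+25+16+26=82
- gold bar+ring box+painting+necklace: weight 3+4+9+11=27, value 15+16+26+17=74
- watch+gold bar+ring box+painting: weight 13+3+4+9=29, value 12+15+16+26=69
- coin set+ring box+painting: weight 15+4+9=28, value 25+16+26=67
- gold bar+ring box+laptop+painting: weight 3+4+13+9=29, value 15+16+10+26=67
Best: $82.

$82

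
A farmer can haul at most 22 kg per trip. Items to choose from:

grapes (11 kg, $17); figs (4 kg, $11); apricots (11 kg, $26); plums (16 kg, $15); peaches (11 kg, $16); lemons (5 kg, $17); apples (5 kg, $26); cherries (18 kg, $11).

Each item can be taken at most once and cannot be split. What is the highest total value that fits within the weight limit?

$69

Check high-value combinations within 22 kg:
- apricots+lemons+apples: weight 11+5+5=21, value 26+17+26=69
- figs+apricots+apples: weight 4+11+5=20, value 11+26+26=63
- grapes+lemons+apples: weight 11+5+5=21, value 17+17+26=60
- peaches+lemons+apples: weight 11+5+5=21, value 16+17+26=59
- figs+lemons+apples: weight 4+5+5=14, value 11+17+26=54
Best: $69.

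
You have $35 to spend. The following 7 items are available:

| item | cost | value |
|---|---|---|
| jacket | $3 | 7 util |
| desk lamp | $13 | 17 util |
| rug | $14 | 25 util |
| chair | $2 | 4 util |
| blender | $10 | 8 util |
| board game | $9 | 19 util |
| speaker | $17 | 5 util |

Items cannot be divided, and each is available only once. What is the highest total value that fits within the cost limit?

56 util

Check high-value combinations within $35:
- rug+chair+blender+board game: cost 14+2+10+9=35, value 25+4+8+19=56
- jacket+rug+chair+board game: cost 3+14+2+9=28, value 7+25+4+19=55
- jacket+desk lamp+rug+chair: cost 3+13+14+2=32, value 7+17+25+4=53
Best: 56 util.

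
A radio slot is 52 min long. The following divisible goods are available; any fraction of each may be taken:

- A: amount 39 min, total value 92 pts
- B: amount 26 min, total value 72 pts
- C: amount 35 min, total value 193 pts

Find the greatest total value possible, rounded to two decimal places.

240.08

Take in order of value per unit:
- C (193/35 per unit): all 35 → value 193, running total 193.00
- B (72/26 per unit): 17 of 26 → value 17×72/26 = 47.0769, running total 240.08
Total 240.08.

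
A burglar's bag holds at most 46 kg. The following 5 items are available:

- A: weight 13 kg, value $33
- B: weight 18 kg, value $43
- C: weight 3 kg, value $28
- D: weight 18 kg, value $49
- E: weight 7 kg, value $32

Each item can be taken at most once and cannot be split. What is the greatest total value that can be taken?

This is a 0/1 knapsack; check combinations near the capacity.
- B+C+D+E: weight 18+3+18+7=46, value 43+28+49+32=152
- A+C+D+E: weight 13+3+18+7=41, value 33+28+49+32=142
- A+B+C+E: weight 13+18+3+7=41, value 33+43+28+32=136
Best: $152.

$152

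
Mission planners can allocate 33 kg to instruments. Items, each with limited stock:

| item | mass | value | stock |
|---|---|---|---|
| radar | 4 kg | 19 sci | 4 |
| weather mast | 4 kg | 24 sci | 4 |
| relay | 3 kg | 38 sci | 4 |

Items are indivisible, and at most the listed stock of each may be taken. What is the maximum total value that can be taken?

Top feasible selections:
- 1×radar + 4×weather mast + 4×relay: mass 32, value 267
- 2×radar + 3×weather mast + 4×relay: mass 32, value 262
- 3×radar + 2×weather mast + 4×relay: mass 32, value 257
Best: 267 sci.

267 sci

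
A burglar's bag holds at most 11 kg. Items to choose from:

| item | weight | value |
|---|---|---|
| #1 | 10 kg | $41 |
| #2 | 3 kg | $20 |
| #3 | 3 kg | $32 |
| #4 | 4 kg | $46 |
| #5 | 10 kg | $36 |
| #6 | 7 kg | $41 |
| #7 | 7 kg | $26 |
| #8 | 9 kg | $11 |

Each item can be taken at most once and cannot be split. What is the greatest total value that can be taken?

$98

Check high-value combinations within 11 kg:
- #2+#3+#4: weight 3+3+4=10, value 20+32+46=98
- #4+#6: weight 4+7=11, value 46+41=87
- #3+#4: weight 3+4=7, value 32+46=78
- #3+#6: weight 3+7=10, value 32+41=73
- #4+#7: weight 4+7=11, value 46+26=72
Best: $98.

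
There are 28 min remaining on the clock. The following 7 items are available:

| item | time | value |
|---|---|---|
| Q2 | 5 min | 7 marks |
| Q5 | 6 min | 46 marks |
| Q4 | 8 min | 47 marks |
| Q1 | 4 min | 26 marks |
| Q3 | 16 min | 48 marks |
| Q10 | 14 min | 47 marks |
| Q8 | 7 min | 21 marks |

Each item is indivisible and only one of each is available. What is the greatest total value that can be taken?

Check high-value combinations within 28 min:
- Q5+Q4+Q1+Q8: time 6+8+4+7=25, value 46+47+26+21=140
- Q5+Q4+Q10: time 6+8+14=28, value 46+47+47=140
- Q2+Q5+Q4+Q1: time 5+6+8+4=23, value 7+46+47+26=126
Best: 140 marks.

140 marks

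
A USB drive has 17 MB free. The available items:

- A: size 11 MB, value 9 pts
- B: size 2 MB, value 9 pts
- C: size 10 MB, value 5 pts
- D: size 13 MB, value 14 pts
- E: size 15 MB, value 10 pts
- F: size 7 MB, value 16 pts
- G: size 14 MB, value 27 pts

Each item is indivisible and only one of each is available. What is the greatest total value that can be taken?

36 pts

Check high-value combinations within 17 MB:
- B+G: size 2+14=16, value 9+27=36
- G: size 14, value 27
- B+F: size 2+7=9, value 9+16=25
- B+D: size 2+13=15, value 9+14=23
Best: 36 pts.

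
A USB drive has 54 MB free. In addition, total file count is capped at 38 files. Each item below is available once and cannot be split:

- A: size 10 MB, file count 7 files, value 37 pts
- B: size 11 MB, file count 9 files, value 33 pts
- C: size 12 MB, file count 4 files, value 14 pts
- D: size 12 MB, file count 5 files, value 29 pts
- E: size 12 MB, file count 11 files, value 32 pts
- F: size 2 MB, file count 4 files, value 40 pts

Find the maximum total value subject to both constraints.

Feasible sets respecting both limits:
- A+B+D+E+F: size 47, file count 36, value 171
- A+B+C+E+F: size 47, file count 35, value 156
- A+B+C+D+F: size 47, file count 29, value 153
- A+C+D+E+F: size 48, file count 31, value 152
Best: 171 pts.

171 pts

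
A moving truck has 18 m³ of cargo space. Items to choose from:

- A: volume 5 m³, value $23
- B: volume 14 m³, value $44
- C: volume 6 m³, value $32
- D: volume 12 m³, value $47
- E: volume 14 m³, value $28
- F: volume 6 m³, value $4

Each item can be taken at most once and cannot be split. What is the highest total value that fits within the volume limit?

$79

Check high-value combinations within 18 m³:
- C+D: volume 6+12=18, value 32+47=79
- A+D: volume 5+12=17, value 23+47=70
- A+C+F: volume 5+6+6=17, value 23+32+4=59
- A+C: volume 5+6=11, value 23+32=55
Best: $79.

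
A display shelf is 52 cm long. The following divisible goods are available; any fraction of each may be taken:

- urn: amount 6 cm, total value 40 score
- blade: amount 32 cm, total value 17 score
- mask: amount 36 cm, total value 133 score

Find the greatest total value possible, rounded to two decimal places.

178.31

Take in order of value per unit:
- urn (40/6 per unit): all 6 → value 40, running total 40.00
- mask (133/36 per unit): all 36 → value 133, running total 173.00
- blade (17/32 per unit): 10 of 32 → value 10×17/32 = 5.3125, running total 178.31
Total 178.31.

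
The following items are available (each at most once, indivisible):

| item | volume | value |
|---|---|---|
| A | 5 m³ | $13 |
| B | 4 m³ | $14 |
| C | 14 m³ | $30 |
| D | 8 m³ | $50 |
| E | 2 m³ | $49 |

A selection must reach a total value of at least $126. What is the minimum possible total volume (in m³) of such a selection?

Subsets with value ≥ 126, sorted by total volume:
- A+B+D+E: volume 19, value 126
- C+D+E: volume 24, value 129
- B+C+D+E: volume 28, value 143
Minimum volume: 19 m³.

19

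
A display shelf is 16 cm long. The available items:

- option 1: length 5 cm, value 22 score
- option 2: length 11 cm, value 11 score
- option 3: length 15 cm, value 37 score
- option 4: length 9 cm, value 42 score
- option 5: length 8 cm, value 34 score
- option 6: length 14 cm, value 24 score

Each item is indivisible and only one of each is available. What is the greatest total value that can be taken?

Check high-value combinations within 16 cm:
- option 1+option 4: length 5+9=14, value 22+42=64
- option 1+option 5: length 5+8=13, value 22+34=56
- option 4: length 9, value 42
- option 3: length 15, value 37
- option 5: length 8, value 34
Best: 64 score.

64 score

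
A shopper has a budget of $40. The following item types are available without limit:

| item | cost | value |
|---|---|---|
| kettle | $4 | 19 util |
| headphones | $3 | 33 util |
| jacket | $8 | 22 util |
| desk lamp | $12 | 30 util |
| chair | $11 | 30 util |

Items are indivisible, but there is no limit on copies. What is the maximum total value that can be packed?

Best value-per-unit is headphones at 33/3, and filling with it alone uses cost 13×3=39. No mix of the others beats 13×33 = 429.

429 util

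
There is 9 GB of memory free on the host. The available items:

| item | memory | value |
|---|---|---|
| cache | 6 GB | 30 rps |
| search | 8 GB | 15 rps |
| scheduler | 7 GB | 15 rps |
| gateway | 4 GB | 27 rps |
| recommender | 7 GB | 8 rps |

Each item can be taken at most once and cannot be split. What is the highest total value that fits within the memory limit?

Check high-value combinations within 9 GB:
- cache: memory 6, value 30
- gateway: memory 4, value 27
- scheduler: memory 7, value 15
- search: memory 8, value 15
- recommender: memory 7, value 8
Best: 30 rps.

30 rps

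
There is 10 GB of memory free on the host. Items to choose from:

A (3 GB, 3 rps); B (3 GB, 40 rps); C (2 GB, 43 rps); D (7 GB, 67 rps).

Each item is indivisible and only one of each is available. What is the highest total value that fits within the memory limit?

110 rps

This is a 0/1 knapsack; check combinations near the capacity.
- C+D: memory 2+7=9, value 43+67=110
- B+D: memory 3+7=10, value 40+67=107
- A+B+C: memory 3+3+2=8, value 3+40+43=86
- B+C: memory 3+2=5, value 40+43=83
- A+D: memory 3+7=10, value 3+67=70
Best: 110 rps.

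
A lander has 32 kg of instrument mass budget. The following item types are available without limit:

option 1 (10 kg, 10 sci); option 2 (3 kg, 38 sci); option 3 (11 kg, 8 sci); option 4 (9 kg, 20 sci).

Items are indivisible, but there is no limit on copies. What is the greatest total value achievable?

Best value-per-unit is option 2 at 38/3, and filling with it alone uses mass 10×3=30. No mix of the others beats 10×38 = 380.

380 sci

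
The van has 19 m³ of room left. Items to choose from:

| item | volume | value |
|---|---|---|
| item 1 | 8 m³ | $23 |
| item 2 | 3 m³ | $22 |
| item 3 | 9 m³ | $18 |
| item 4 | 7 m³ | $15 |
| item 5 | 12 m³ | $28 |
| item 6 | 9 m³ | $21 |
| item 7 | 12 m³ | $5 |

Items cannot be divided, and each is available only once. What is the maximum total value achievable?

$60

Check high-value combinations within 19 m³:
- item 1+item 2+item 4: volume 8+3+7=18, value 23+22+15=60
- item 2+item 4+item 6: volume 3+7+9=19, value 22+15+21=58
- item 2+item 3+item 4: volume 3+9+7=19, value 22+18+15=55
- item 2+item 5: volume 3+12=15, value 22+28=50
Best: $60.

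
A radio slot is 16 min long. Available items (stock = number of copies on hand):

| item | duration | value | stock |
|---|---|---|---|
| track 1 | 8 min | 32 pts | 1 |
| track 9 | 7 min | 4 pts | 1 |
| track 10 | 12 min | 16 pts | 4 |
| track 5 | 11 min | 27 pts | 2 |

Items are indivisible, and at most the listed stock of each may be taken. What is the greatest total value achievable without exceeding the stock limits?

Top feasible selections:
- 1×track 1 + 1×track 9: duration 15, value 36
- 1×track 1: duration 8, value 32
- 1×track 5: duration 11, value 27
- 1×track 10: duration 12, value 16
Best: 36 pts.

36 pts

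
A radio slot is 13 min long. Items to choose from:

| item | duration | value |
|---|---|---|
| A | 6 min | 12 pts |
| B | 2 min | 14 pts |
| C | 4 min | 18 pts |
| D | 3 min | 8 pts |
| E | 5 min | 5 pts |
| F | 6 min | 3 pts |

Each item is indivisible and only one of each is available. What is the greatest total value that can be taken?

Check high-value combinations within 13 min:
- A+B+C: duration 6+2+4=12, value 12+14+18=44
- B+C+D: duration 2+4+3=9, value 14+18+8=40
- A+C+D: duration 6+4+3=13, value 12+18+8=38
- B+C+E: duration 2+4+5=11, value 14+18+5=37
Best: 44 pts.

44 pts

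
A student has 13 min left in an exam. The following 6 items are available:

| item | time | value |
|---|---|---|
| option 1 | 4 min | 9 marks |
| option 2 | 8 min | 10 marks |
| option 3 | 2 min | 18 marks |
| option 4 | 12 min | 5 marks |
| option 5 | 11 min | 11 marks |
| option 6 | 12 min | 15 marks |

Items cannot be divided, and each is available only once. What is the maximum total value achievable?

Check high-value combinations within 13 min:
- option 3+option 5: time 2+11=13, value 18+11=29
- option 2+option 3: time 8+2=10, value 10+18=28
- option 1+option 3: time 4+2=6, value 9+18=27
- option 1+option 2: time 4+8=12, value 9+10=19
- option 3: time 2, value 18
Best: 29 marks.

29 marks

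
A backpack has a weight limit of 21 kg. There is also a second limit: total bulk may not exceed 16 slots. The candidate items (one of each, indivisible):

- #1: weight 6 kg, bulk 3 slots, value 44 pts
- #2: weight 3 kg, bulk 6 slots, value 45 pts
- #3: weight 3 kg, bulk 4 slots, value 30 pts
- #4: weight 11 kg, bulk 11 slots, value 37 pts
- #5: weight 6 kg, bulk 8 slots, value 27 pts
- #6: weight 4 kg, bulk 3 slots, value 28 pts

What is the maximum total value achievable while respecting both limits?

147 pts

Feasible sets respecting both limits:
- #1+#2+#3+#6: weight 16, bulk 16, value 147
- #1+#2+#3: weight 12, bulk 13, value 119
- #1+#2+#6: weight 13, bulk 12, value 117
Best: 147 pts.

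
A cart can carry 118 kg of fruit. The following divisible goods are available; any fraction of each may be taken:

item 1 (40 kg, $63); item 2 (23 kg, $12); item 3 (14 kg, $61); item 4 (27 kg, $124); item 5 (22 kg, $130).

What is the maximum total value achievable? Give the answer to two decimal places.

Take in order of value per unit:
- item 5 (130/22 per unit): all 22 → value 130, running total 130.00
- item 4 (124/27 per unit): all 27 → value 124, running total 254.00
- item 3 (61/14 per unit): all 14 → value 61, running total 315.00
- item 1 (63/40 per unit): all 40 → value 63, running total 378.00
- item 2 (12/23 per unit): 15 of 23 → value 15×12/23 = 7.8261, running total 385.83
Total 385.83.

385.83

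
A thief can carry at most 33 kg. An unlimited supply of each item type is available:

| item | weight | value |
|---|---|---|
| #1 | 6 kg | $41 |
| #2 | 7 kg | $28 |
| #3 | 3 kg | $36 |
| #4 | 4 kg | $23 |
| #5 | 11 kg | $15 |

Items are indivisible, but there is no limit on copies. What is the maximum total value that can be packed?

$396

Best value-per-unit is #3 at 36/3, and filling with it alone uses weight 11×3=33. No mix of the others beats 11×36 = 396.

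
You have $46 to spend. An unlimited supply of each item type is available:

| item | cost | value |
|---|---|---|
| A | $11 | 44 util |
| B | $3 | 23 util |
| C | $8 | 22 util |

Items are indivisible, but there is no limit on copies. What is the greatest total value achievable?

Best value-per-unit is B at 23/3, and filling with it alone uses cost 15×3=45. No mix of the others beats 15×23 = 345.

345 util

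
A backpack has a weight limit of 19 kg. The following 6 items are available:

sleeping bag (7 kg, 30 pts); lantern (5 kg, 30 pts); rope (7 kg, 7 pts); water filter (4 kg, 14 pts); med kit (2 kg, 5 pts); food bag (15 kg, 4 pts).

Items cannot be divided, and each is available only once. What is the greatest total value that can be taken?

Check high-value combinations within 19 kg:
- sleeping bag+lantern+water filter+med kit: weight 7+5+4+2=18, value 30+30+14+5=79
- sleeping bag+lantern+water filter: weight 7+5+4=16, value 30+30+14=74
- sleeping bag+lantern+rope: weight 7+5+7=19, value 30+30+7=67
Best: 79 pts.

79 pts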